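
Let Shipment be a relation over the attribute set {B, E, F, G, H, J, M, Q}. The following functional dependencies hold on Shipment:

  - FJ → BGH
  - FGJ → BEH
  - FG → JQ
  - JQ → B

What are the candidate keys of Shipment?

Attributes F, M never appear on any right-hand side, so every candidate key must contain {F, M}.
{F, M}⁺ = {F, M}, which is not all of the schema, so we must add further attributes.
{F, G, M}⁺: FG→JQ adds J, Q; JQ→B adds B; FJ→BGH adds H; FGJ→BEH adds E → {B, E, F, G, H, J, M, Q}. Minimal: {G, M}⁺ = {G, M}; {F, M}⁺ = {F, M}; {F, G}⁺ = {B, E, F, G, H, J, Q} — none reach the full schema.
{F, J, M}⁺: FJ→BGH adds B, G, H; FGJ→BEH adds E; FG→JQ adds Q → {B, E, F, G, H, J, M, Q}. Minimal: {J, M}⁺ = {J, M}; {F, M}⁺ = {F, M}; {F, J}⁺ = {B, E, F, G, H, J, Q} — none reach the full schema.

{F, G, M}, {F, J, M}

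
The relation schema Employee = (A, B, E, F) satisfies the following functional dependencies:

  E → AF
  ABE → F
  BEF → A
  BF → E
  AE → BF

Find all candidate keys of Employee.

{E}⁺: E→AF adds A, F; AE→BF adds B → {A, B, E, F}.
{B, F}⁺: BF→E adds E; E→AF adds A → {A, B, E, F}. Minimal: {F}⁺ = {F}; {B}⁺ = {B} — none reach the full schema.
Any other superkey contains one of these as a subset, so there are no further candidate keys.

{E}, {B, F}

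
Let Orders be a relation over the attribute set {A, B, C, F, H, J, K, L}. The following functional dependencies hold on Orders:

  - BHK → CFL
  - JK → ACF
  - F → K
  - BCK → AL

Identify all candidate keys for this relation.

(B, F, H, J), (B, H, J, K)

Attributes B, H, J never appear on any right-hand side, so every candidate key must contain {B, H, J}.
{B, H, J}⁺ = {B, H, J}, which is not all of the schema, so we must add further attributes.
{B, F, H, J}⁺: F→K adds K; BHK→CFL adds C, L; JK→ACF adds A → {A, B, C, F, H, J, K, L}. Minimal: {F, H, J}⁺ = {A, C, F, H, J, K}; {B, H, J}⁺ = {B, H, J}; {B, F, J}⁺ = {A, B, C, F, J, K, L}; … — none reach the full schema.
{B, H, J, K}⁺: BHK→CFL adds C, F, L; JK→ACF adds A → {A, B, C, F, H, J, K, L}. Minimal: {H, J, K}⁺ = {A, C, F, H, J, K}; {B, J, K}⁺ = {A, B, C, F, J, K, L}; {B, H, K}⁺ = {A, B, C, F, H, K, L}; … — none reach the full schema.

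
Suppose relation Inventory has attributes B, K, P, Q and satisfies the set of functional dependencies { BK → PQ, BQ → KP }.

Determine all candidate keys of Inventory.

(B, K); (B, Q)

Attribute B never appears on the right-hand side of any dependency, so B must belong to every candidate key.
{B}⁺ = {B}, which is not all of the schema, so we must add further attributes.
{B, K}⁺: BK→PQ adds P, Q → {B, K, P, Q}. Minimal: {K}⁺ = {K}; {B}⁺ = {B} — none reach the full schema.
{B, Q}⁺: BQ→KP adds K, P → {B, K, P, Q}. Minimal: {Q}⁺ = {Q}; {B}⁺ = {B} — none reach the full schema.
Any other superkey contains one of these as a subset, so there are no further candidate keys.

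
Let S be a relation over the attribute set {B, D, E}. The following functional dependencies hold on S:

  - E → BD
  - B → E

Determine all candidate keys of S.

{B}⁺: B→E adds E; E→BD adds D → {B, D, E}.
{E}⁺: E→BD adds B, D → {B, D, E}.

{B}, {E}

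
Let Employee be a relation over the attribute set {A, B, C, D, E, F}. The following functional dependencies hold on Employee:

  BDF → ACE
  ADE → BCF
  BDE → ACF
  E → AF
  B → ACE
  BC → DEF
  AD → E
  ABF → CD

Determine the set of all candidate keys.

B; AD; DE

{B}⁺: B→ACE adds A, C, E; BC→DEF adds D, F → {A, B, C, D, E, F}.
{A, D}⁺: AD→E adds E; ADE→BCF adds B, C, F → {A, B, C, D, E, F}. Minimal: {D}⁺ = {D}; {A}⁺ = {A} — none reach the full schema.
{D, E}⁺: E→AF adds A, F; ADE→BCF adds B, C → {A, B, C, D, E, F}. Minimal: {E}⁺ = {A, E, F}; {D}⁺ = {D} — none reach the full schema.
Any other superkey contains one of these as a subset, so there are no further candidate keys.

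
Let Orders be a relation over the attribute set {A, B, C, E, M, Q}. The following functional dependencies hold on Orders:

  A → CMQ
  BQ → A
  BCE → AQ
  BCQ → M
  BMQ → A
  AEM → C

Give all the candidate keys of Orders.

{A, B, E}⁺: A→CMQ adds C, M, Q → {A, B, C, E, M, Q}.
{B, C, E}⁺: BCE→AQ adds A, Q; BCQ→M adds M → {A, B, C, E, M, Q}.
{B, E, Q}⁺: BQ→A adds A; A→CMQ adds C, M → {A, B, C, E, M, Q}.
Any other superkey contains one of these as a subset, so there are no further candidate keys.

(A, B, E), (B, C, E), (B, E, Q)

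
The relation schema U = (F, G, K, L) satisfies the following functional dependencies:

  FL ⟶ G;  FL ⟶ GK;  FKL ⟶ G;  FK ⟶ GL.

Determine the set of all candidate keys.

Attribute F never appears on the right-hand side of any dependency, so F must belong to every candidate key.
{F}⁺ = {F}, which is not all of the schema, so we must add further attributes.
{F, K}⁺: FK→GL adds G, L → {F, G, K, L}.
{F, L}⁺: FL→G adds G; FL→GK adds K → {F, G, K, L}.
Any other superkey contains one of these as a subset, so there are no further candidate keys.

FK, FL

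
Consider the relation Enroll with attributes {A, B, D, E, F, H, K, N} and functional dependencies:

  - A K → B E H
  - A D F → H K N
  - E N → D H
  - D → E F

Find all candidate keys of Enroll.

{A, D}, {A, E, N}, {A, K, N}

{A, D}⁺: D→EF adds E, F; ADF→HKN adds H, K, N; AK→BEH adds B → {A, B, D, E, F, H, K, N}.
{A, E, N}⁺: EN→DH adds D, H; D→EF adds F; ADF→HKN adds K; AK→BEH adds B → {A, B, D, E, F, H, K, N}.
{A, K, N}⁺: AK→BEH adds B, E, H; EN→DH adds D; D→EF adds F → {A, B, D, E, F, H, K, N}.
Any other superkey contains one of these as a subset, so there are no further candidate keys.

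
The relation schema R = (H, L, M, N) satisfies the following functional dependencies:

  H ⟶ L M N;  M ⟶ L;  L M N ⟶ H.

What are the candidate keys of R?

{H}⁺: H→LMN adds L, M, N → {H, L, M, N}.
{M, N}⁺: M→L adds L; LMN→H adds H → {H, L, M, N}.

{H}, {M, N}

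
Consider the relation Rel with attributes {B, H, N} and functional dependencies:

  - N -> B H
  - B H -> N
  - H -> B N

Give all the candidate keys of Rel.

{H}, {N}

{H}⁺: H→BN adds B, N → {B, H, N}.
{N}⁺: N→BH adds B, H → {B, H, N}.
Any other superkey contains one of these as a subset, so there are no further candidate keys.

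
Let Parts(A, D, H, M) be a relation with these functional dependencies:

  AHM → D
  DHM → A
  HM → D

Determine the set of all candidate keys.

HM

Attributes H, M never appear on any right-hand side, so every candidate key must contain {H, M}.
{H, M}⁺ = {A, D, H, M}, which is all of the schema, so {H, M} is the only candidate key.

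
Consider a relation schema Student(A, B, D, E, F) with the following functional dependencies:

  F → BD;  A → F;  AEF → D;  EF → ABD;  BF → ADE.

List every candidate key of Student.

(A), (F)

{A}⁺: A→F adds F; F→BD adds B, D; BF→ADE adds E → {A, B, D, E, F}.
{F}⁺: F→BD adds B, D; BF→ADE adds A, E → {A, B, D, E, F}.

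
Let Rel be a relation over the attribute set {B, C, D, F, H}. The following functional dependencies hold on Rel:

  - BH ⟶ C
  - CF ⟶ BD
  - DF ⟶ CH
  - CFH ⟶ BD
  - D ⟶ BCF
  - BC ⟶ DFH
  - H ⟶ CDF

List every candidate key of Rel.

{D}, {H}, {B, C}, {C, F}

{D}⁺: D→BCF adds B, C, F; BC→DFH adds H → {B, C, D, F, H}.
{H}⁺: H→CDF adds C, D, F; CF→BD adds B → {B, C, D, F, H}.
{B, C}⁺: BC→DFH adds D, F, H → {B, C, D, F, H}. Minimal: {C}⁺ = {C}; {B}⁺ = {B} — none reach the full schema.
{C, F}⁺: CF→BD adds B, D; DF→CH adds H → {B, C, D, F, H}. Minimal: {F}⁺ = {F}; {C}⁺ = {C} — none reach the full schema.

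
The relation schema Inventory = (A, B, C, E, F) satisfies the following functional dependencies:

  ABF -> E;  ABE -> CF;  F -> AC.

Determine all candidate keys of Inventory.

BF, ABE

Attribute B never appears on the right-hand side of any dependency, so B must belong to every candidate key.
{B}⁺ = {B}, which is not all of the schema, so we must add further attributes.
{B, F}⁺: F→AC adds A, C; ABF→E adds E → {A, B, C, E, F}. Minimal: {F}⁺ = {A, C, F}; {B}⁺ = {B} — none reach the full schema.
{A, B, E}⁺: ABE→CF adds C, F → {A, B, C, E, F}. Minimal: {B, E}⁺ = {B, E}; {A, E}⁺ = {A, E}; {A, B}⁺ = {A, B} — none reach the full schema.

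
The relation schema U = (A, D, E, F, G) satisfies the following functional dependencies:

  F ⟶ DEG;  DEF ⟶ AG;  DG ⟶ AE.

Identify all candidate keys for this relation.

Attribute F never appears on the right-hand side of any dependency, so F must belong to every candidate key.
{F}⁺ = {A, D, E, F, G}, which is all of the schema, so {F} is the only candidate key.

{F}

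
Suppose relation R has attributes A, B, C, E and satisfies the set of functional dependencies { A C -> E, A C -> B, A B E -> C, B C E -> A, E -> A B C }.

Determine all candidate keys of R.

(E); (A, C)

{E}⁺: E→ABC adds A, B, C → {A, B, C, E}.
{A, C}⁺: AC→E adds E; AC→B adds B → {A, B, C, E}.
Any other superkey contains one of these as a subset, so there are no further candidate keys.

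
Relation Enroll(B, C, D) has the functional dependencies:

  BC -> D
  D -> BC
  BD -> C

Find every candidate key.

{D}⁺: D→BC adds B, C → {B, C, D}.
{B, C}⁺: BC→D adds D → {B, C, D}.
Any other superkey contains one of these as a subset, so there are no further candidate keys.

{D}, {B, C}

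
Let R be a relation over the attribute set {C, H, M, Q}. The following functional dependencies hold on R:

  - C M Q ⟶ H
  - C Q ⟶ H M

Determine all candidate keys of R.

CQ

Attributes C, Q never appear on any right-hand side, so every candidate key must contain {C, Q}.
{C, Q}⁺ = {C, H, M, Q}, which is all of the schema, so {C, Q} is the only candidate key.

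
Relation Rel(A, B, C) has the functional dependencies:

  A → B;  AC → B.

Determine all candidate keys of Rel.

(A, C)

Attributes A, C never appear on any right-hand side, so every candidate key must contain {A, C}.
{A, C}⁺ = {A, B, C}, which is all of the schema, so {A, C} is the only candidate key.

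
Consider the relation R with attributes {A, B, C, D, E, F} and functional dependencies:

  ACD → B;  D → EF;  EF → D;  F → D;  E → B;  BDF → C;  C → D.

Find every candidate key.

{A, C}; {A, D}; {A, F}

{A, C}⁺: C→D adds D; ACD→B adds B; D→EF adds E, F → {A, B, C, D, E, F}. Minimal: {C}⁺ = {B, C, D, E, F}; {A}⁺ = {A} — none reach the full schema.
{A, D}⁺: D→EF adds E, F; E→B adds B; BDF→C adds C → {A, B, C, D, E, F}. Minimal: {D}⁺ = {B, C, D, E, F}; {A}⁺ = {A} — none reach the full schema.
{A, F}⁺: F→D adds D; D→EF adds E; E→B adds B; BDF→C adds C → {A, B, C, D, E, F}. Minimal: {F}⁺ = {B, C, D, E, F}; {A}⁺ = {A} — none reach the full schema.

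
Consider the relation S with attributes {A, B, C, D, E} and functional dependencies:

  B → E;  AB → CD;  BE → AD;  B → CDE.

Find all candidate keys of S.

{B}

Attribute B never appears on the right-hand side of any dependency, so B must belong to every candidate key.
{B}⁺ = {A, B, C, D, E}, which is all of the schema, so {B} is the only candidate key.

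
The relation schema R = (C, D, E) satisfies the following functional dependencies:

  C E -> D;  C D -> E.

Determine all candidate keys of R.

Attribute C never appears on the right-hand side of any dependency, so C must belong to every candidate key.
{C}⁺ = {C}, which is not all of the schema, so we must add further attributes.
{C, D}⁺: CD→E adds E → {C, D, E}. Minimal: {D}⁺ = {D}; {C}⁺ = {C} — none reach the full schema.
{C, E}⁺: CE→D adds D → {C, D, E}. Minimal: {E}⁺ = {E}; {C}⁺ = {C} — none reach the full schema.
Any other superkey contains one of these as a subset, so there are no further candidate keys.

{C, D}; {C, E}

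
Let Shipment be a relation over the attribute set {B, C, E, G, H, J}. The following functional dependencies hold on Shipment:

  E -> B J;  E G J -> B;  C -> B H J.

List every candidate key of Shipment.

Attributes C, E, G never appear on any right-hand side, so every candidate key must contain {C, E, G}.
{C, E, G}⁺ = {B, C, E, G, H, J}, which is all of the schema, so {C, E, G} is the only candidate key.

(C, E, G)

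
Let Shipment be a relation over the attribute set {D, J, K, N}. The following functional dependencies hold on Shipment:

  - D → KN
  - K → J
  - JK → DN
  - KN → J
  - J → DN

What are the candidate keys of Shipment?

(D), (J), (K)

{D}⁺: D→KN adds K, N; K→J adds J → {D, J, K, N}.
{J}⁺: J→DN adds D, N; D→KN adds K → {D, J, K, N}.
{K}⁺: K→J adds J; JK→DN adds D, N → {D, J, K, N}.
Any other superkey contains one of these as a subset, so there are no further candidate keys.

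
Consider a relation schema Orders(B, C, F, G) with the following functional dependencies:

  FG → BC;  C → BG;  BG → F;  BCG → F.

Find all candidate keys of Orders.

{C}⁺: C→BG adds B, G; BG→F adds F → {B, C, F, G}.
{B, G}⁺: BG→F adds F; FG→BC adds C → {B, C, F, G}.
{F, G}⁺: FG→BC adds B, C → {B, C, F, G}.

{C}, {B, G}, {F, G}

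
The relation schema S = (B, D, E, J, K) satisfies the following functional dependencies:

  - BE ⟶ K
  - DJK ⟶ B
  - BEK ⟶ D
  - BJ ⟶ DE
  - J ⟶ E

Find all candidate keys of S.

Attribute J never appears on the right-hand side of any dependency, so J must belong to every candidate key.
{J}⁺ = {E, J}, which is not all of the schema, so we must add further attributes.
{B, J}⁺: BJ→DE adds D, E; BE→K adds K → {B, D, E, J, K}. Minimal: {J}⁺ = {E, J}; {B}⁺ = {B} — none reach the full schema.
{D, J, K}⁺: DJK→B adds B; BJ→DE adds E → {B, D, E, J, K}. Minimal: {J, K}⁺ = {E, J, K}; {D, K}⁺ = {D, K}; {D, J}⁺ = {D, E, J} — none reach the full schema.
Any other superkey contains one of these as a subset, so there are no further candidate keys.

{B, J}, {D, J, K}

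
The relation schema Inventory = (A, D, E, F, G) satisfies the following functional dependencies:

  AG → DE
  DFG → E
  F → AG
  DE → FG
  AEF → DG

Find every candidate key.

{F}⁺: F→AG adds A, G; AG→DE adds D, E → {A, D, E, F, G}.
{A, G}⁺: AG→DE adds D, E; DE→FG adds F → {A, D, E, F, G}. Minimal: {G}⁺ = {G}; {A}⁺ = {A} — none reach the full schema.
{D, E}⁺: DE→FG adds F, G; F→AG adds A → {A, D, E, F, G}. Minimal: {E}⁺ = {E}; {D}⁺ = {D} — none reach the full schema.
Any other superkey contains one of these as a subset, so there are no further candidate keys.

{F}, {A, G}, {D, E}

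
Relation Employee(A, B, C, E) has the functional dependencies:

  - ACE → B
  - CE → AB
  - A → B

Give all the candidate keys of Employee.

{C, E}⁺: CE→AB adds A, B → {A, B, C, E}. Minimal: {E}⁺ = {E}; {C}⁺ = {C} — none reach the full schema.

(C, E)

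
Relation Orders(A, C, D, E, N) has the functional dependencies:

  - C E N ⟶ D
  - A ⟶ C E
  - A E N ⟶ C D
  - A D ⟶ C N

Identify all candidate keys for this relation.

AD; AN

Attribute A never appears on the right-hand side of any dependency, so A must belong to every candidate key.
{A}⁺ = {A, C, E}, which is not all of the schema, so we must add further attributes.
{A, D}⁺: A→CE adds C, E; AD→CN adds N → {A, C, D, E, N}.
{A, N}⁺: A→CE adds C, E; AEN→CD adds D → {A, C, D, E, N}.
Any other superkey contains one of these as a subset, so there are no further candidate keys.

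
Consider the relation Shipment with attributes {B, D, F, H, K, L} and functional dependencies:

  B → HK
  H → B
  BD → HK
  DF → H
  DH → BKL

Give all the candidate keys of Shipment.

{D, F}

Attributes D, F never appear on any right-hand side, so every candidate key must contain {D, F}.
{D, F}⁺ = {B, D, F, H, K, L}, which is all of the schema, so {D, F} is the only candidate key.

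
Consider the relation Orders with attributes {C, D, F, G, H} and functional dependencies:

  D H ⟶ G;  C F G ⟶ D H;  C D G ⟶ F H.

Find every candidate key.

{C, D, G}⁺: CDG→FH adds F, H → {C, D, F, G, H}. Minimal: {D, G}⁺ = {D, G}; {C, G}⁺ = {C, G}; {C, D}⁺ = {C, D} — none reach the full schema.
{C, D, H}⁺: DH→G adds G; CDG→FH adds F → {C, D, F, G, H}. Minimal: {D, H}⁺ = {D, G, H}; {C, H}⁺ = {C, H}; {C, D}⁺ = {C, D} — none reach the full schema.
{C, F, G}⁺: CFG→DH adds D, H → {C, D, F, G, H}. Minimal: {F, G}⁺ = {F, G}; {C, G}⁺ = {C, G}; {C, F}⁺ = {C, F} — none reach the full schema.
Any other superkey contains one of these as a subset, so there are no further candidate keys.

{C, D, G}, {C, D, H}, {C, F, G}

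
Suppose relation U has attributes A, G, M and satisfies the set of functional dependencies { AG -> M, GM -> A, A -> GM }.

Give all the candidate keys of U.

{A}⁺: A→GM adds G, M → {A, G, M}.
{G, M}⁺: GM→A adds A → {A, G, M}. Minimal: {M}⁺ = {M}; {G}⁺ = {G} — none reach the full schema.

(A), (G, M)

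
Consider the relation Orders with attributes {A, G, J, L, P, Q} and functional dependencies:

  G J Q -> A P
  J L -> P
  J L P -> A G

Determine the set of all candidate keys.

{J, L, Q}

{J, L, Q}⁺: JL→P adds P; JLP→AG adds A, G → {A, G, J, L, P, Q}. Minimal: {L, Q}⁺ = {L, Q}; {J, Q}⁺ = {J, Q}; {J, L}⁺ = {A, G, J, L, P} — none reach the full schema.
No other minimal superkey exists.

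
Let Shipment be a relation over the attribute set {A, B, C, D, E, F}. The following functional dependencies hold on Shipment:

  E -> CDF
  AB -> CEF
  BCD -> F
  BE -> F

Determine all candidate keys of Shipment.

{A, B}

Attributes A, B never appear on any right-hand side, so every candidate key must contain {A, B}.
{A, B}⁺ = {A, B, C, D, E, F}, which is all of the schema, so {A, B} is the only candidate key.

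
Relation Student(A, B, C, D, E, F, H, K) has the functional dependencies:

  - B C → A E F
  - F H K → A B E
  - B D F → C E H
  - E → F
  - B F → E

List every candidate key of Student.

{B, C, D, K}⁺: BC→AEF adds A, E, F; BDF→CEH adds H → {A, B, C, D, E, F, H, K}.
{B, D, E, K}⁺: E→F adds F; BDF→CEH adds C, H; BC→AEF adds A → {A, B, C, D, E, F, H, K}.
{B, D, F, K}⁺: BDF→CEH adds C, E, H; BC→AEF adds A → {A, B, C, D, E, F, H, K}.
{D, E, H, K}⁺: E→F adds F; FHK→ABE adds A, B; BDF→CEH adds C → {A, B, C, D, E, F, H, K}.
{D, F, H, K}⁺: FHK→ABE adds A, B, E; BDF→CEH adds C → {A, B, C, D, E, F, H, K}.

BCDK, BDEK, BDFK, DEHK, DFHK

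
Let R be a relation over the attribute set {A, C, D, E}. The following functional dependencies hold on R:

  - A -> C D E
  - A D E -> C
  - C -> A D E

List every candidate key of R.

A, C

{A}⁺: A→CDE adds C, D, E → {A, C, D, E}.
{C}⁺: C→ADE adds A, D, E → {A, C, D, E}.
Any other superkey contains one of these as a subset, so there are no further candidate keys.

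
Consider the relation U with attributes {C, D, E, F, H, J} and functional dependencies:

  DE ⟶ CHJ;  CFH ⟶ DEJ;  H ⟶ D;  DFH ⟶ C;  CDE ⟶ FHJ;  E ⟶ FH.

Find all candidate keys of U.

{E}⁺: E→FH adds F, H; H→D adds D; DFH→C adds C; CDE→FHJ adds J → {C, D, E, F, H, J}.
{F, H}⁺: H→D adds D; DFH→C adds C; CFH→DEJ adds E, J → {C, D, E, F, H, J}.
Any other superkey contains one of these as a subset, so there are no further candidate keys.

(E); (F, H)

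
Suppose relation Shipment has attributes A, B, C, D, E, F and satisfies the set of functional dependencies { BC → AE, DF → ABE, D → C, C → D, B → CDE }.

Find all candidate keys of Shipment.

{B, F}⁺: B→CDE adds C, D, E; BC→AE adds A → {A, B, C, D, E, F}. Minimal: {F}⁺ = {F}; {B}⁺ = {A, B, C, D, E} — none reach the full schema.
{C, F}⁺: C→D adds D; DF→ABE adds A, B, E → {A, B, C, D, E, F}. Minimal: {F}⁺ = {F}; {C}⁺ = {C, D} — none reach the full schema.
{D, F}⁺: DF→ABE adds A, B, E; D→C adds C → {A, B, C, D, E, F}. Minimal: {F}⁺ = {F}; {D}⁺ = {C, D} — none reach the full schema.
Any other superkey contains one of these as a subset, so there are no further candidate keys.

{B, F}, {C, F}, {D, F}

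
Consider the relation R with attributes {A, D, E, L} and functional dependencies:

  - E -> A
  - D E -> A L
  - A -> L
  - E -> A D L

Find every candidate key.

{E}⁺: E→A adds A; A→L adds L; E→ADL adds D → {A, D, E, L}.

{E}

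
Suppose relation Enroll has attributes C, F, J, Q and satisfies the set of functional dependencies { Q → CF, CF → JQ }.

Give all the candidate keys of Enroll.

{Q}⁺: Q→CF adds C, F; CF→JQ adds J → {C, F, J, Q}.
{C, F}⁺: CF→JQ adds J, Q → {C, F, J, Q}.

{Q}, {C, F}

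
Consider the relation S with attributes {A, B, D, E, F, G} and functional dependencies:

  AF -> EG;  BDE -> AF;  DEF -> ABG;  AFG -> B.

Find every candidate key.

Attribute D never appears on the right-hand side of any dependency, so D must belong to every candidate key.
{D}⁺ = {D}, which is not all of the schema, so we must add further attributes.
{A, D, F}⁺: AF→EG adds E, G; DEF→ABG adds B → {A, B, D, E, F, G}. Minimal: {D, F}⁺ = {D, F}; {A, F}⁺ = {A, B, E, F, G}; {A, D}⁺ = {A, D} — none reach the full schema.
{B, D, E}⁺: BDE→AF adds A, F; DEF→ABG adds G → {A, B, D, E, F, G}. Minimal: {D, E}⁺ = {D, E}; {B, E}⁺ = {B, E}; {B, D}⁺ = {B, D} — none reach the full schema.
{D, E, F}⁺: DEF→ABG adds A, B, G → {A, B, D, E, F, G}. Minimal: {E, F}⁺ = {E, F}; {D, F}⁺ = {D, F}; {D, E}⁺ = {D, E} — none reach the full schema.

ADF, BDE, DEF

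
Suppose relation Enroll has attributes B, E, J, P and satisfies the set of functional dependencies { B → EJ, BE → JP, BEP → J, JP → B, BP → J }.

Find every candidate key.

B, JP

{B}⁺: B→EJ adds E, J; BE→JP adds P → {B, E, J, P}.
{J, P}⁺: JP→B adds B; B→EJ adds E → {B, E, J, P}. Minimal: {P}⁺ = {P}; {J}⁺ = {J} — none reach the full schema.
Any other superkey contains one of these as a subset, so there are no further candidate keys.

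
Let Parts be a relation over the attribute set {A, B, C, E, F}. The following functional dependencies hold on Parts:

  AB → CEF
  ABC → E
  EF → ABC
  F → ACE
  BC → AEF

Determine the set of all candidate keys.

{F}, {A, B}, {B, C}

{F}⁺: F→ACE adds A, C, E; EF→ABC adds B → {A, B, C, E, F}.
{A, B}⁺: AB→CEF adds C, E, F → {A, B, C, E, F}.
{B, C}⁺: BC→AEF adds A, E, F → {A, B, C, E, F}.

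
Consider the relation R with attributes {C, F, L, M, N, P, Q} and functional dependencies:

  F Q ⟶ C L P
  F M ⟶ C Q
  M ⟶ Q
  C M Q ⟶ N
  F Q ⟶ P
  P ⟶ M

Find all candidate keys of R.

(F, M), (F, P), (F, Q)

Attribute F never appears on the right-hand side of any dependency, so F must belong to every candidate key.
{F}⁺ = {F}, which is not all of the schema, so we must add further attributes.
{F, M}⁺: FM→CQ adds C, Q; CMQ→N adds N; FQ→P adds P; FQ→CLP adds L → {C, F, L, M, N, P, Q}. Minimal: {M}⁺ = {M, Q}; {F}⁺ = {F} — none reach the full schema.
{F, P}⁺: P→M adds M; FM→CQ adds C, Q; CMQ→N adds N; FQ→CLP adds L → {C, F, L, M, N, P, Q}. Minimal: {P}⁺ = {M, P, Q}; {F}⁺ = {F} — none reach the full schema.
{F, Q}⁺: FQ→CLP adds C, L, P; P→M adds M; CMQ→N adds N → {C, F, L, M, N, P, Q}. Minimal: {Q}⁺ = {Q}; {F}⁺ = {F} — none reach the full schema.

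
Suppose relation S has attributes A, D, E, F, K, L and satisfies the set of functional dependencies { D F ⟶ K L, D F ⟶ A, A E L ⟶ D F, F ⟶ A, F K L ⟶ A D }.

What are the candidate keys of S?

{A, E, L}⁺: AEL→DF adds D, F; DF→KL adds K → {A, D, E, F, K, L}. Minimal: {E, L}⁺ = {E, L}; {A, L}⁺ = {A, L}; {A, E}⁺ = {A, E} — none reach the full schema.
{D, E, F}⁺: DF→KL adds K, L; DF→A adds A → {A, D, E, F, K, L}. Minimal: {E, F}⁺ = {A, E, F}; {D, F}⁺ = {A, D, F, K, L}; {D, E}⁺ = {D, E} — none reach the full schema.
{E, F, L}⁺: F→A adds A; AEL→DF adds D; DF→KL adds K → {A, D, E, F, K, L}. Minimal: {F, L}⁺ = {A, F, L}; {E, L}⁺ = {E, L}; {E, F}⁺ = {A, E, F} — none reach the full schema.
Any other superkey contains one of these as a subset, so there are no further candidate keys.

(A, E, L); (D, E, F); (E, F, L)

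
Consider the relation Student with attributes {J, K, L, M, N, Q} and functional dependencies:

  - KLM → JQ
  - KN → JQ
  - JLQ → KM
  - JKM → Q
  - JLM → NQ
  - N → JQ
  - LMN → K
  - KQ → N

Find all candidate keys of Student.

{L, N}; {J, L, M}; {J, L, Q}; {K, L, M}; {K, L, Q}

{L, N}⁺: N→JQ adds J, Q; JLQ→KM adds K, M → {J, K, L, M, N, Q}. Minimal: {N}⁺ = {J, N, Q}; {L}⁺ = {L} — none reach the full schema.
{J, L, M}⁺: JLM→NQ adds N, Q; LMN→K adds K → {J, K, L, M, N, Q}. Minimal: {L, M}⁺ = {L, M}; {J, M}⁺ = {J, M}; {J, L}⁺ = {J, L} — none reach the full schema.
{J, L, Q}⁺: JLQ→KM adds K, M; JLM→NQ adds N → {J, K, L, M, N, Q}. Minimal: {L, Q}⁺ = {L, Q}; {J, Q}⁺ = {J, Q}; {J, L}⁺ = {J, L} — none reach the full schema.
{K, L, M}⁺: KLM→JQ adds J, Q; JLM→NQ adds N → {J, K, L, M, N, Q}. Minimal: {L, M}⁺ = {L, M}; {K, M}⁺ = {K, M}; {K, L}⁺ = {K, L} — none reach the full schema.
{K, L, Q}⁺: KQ→N adds N; KN→JQ adds J; JLQ→KM adds M → {J, K, L, M, N, Q}. Minimal: {L, Q}⁺ = {L, Q}; {K, Q}⁺ = {J, K, N, Q}; {K, L}⁺ = {K, L} — none reach the full schema.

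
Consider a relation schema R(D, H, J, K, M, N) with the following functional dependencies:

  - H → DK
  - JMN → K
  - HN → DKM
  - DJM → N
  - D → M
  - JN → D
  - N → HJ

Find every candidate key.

{N}⁺: N→HJ adds H, J; H→DK adds D, K; HN→DKM adds M → {D, H, J, K, M, N}.
{D, J}⁺: D→M adds M; DJM→N adds N; N→HJ adds H; H→DK adds K → {D, H, J, K, M, N}. Minimal: {J}⁺ = {J}; {D}⁺ = {D, M} — none reach the full schema.
{H, J}⁺: H→DK adds D, K; D→M adds M; DJM→N adds N → {D, H, J, K, M, N}. Minimal: {J}⁺ = {J}; {H}⁺ = {D, H, K, M} — none reach the full schema.

(N), (D, J), (H, J)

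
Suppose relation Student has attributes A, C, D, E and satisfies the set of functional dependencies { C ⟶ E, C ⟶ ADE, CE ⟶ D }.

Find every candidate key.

Attribute C never appears on the right-hand side of any dependency, so C must belong to every candidate key.
{C}⁺ = {A, C, D, E}, which is all of the schema, so {C} is the only candidate key.

(C)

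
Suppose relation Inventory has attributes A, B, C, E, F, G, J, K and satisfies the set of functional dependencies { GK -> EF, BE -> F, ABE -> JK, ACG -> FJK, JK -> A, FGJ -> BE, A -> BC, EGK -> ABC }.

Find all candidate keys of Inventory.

{A, G}⁺: A→BC adds B, C; ACG→FJK adds F, J, K; FGJ→BE adds E → {A, B, C, E, F, G, J, K}.
{G, K}⁺: GK→EF adds E, F; EGK→ABC adds A, B, C; ABE→JK adds J → {A, B, C, E, F, G, J, K}.

{A, G}; {G, K}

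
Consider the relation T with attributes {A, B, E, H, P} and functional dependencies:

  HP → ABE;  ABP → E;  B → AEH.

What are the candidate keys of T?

BP, HP

Attribute P never appears on the right-hand side of any dependency, so P must belong to every candidate key.
{P}⁺ = {P}, which is not all of the schema, so we must add further attributes.
{B, P}⁺: B→AEH adds A, E, H → {A, B, E, H, P}.
{H, P}⁺: HP→ABE adds A, B, E → {A, B, E, H, P}.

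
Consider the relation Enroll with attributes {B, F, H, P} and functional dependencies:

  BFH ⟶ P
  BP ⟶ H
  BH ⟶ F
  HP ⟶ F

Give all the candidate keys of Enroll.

{B, H}⁺: BH→F adds F; BFH→P adds P → {B, F, H, P}. Minimal: {H}⁺ = {H}; {B}⁺ = {B} — none reach the full schema.
{B, P}⁺: BP→H adds H; BH→F adds F → {B, F, H, P}. Minimal: {P}⁺ = {P}; {B}⁺ = {B} — none reach the full schema.

{B, H}, {B, P}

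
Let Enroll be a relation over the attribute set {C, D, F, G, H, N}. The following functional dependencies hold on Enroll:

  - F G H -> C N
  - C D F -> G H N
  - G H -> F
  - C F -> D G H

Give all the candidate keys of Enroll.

{C, F}, {G, H}

{C, F}⁺: CF→DGH adds D, G, H; FGH→CN adds N → {C, D, F, G, H, N}.
{G, H}⁺: GH→F adds F; FGH→CN adds C, N; CF→DGH adds D → {C, D, F, G, H, N}.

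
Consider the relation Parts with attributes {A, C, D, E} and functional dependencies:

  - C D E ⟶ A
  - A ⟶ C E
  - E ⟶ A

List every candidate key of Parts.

(A, D), (D, E)

Attribute D never appears on the right-hand side of any dependency, so D must belong to every candidate key.
{D}⁺ = {D}, which is not all of the schema, so we must add further attributes.
{A, D}⁺: A→CE adds C, E → {A, C, D, E}. Minimal: {D}⁺ = {D}; {A}⁺ = {A, C, E} — none reach the full schema.
{D, E}⁺: E→A adds A; A→CE adds C → {A, C, D, E}. Minimal: {E}⁺ = {A, C, E}; {D}⁺ = {D} — none reach the full schema.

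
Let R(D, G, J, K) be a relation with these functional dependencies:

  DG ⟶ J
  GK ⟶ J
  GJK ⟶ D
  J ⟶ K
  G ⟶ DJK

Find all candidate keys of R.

G

Attribute G never appears on the right-hand side of any dependency, so G must belong to every candidate key.
{G}⁺ = {D, G, J, K}, which is all of the schema, so {G} is the only candidate key.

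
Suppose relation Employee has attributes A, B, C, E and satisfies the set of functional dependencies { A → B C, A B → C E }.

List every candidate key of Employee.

Attribute A never appears on the right-hand side of any dependency, so A must belong to every candidate key.
{A}⁺ = {A, B, C, E}, which is all of the schema, so {A} is the only candidate key.

{A}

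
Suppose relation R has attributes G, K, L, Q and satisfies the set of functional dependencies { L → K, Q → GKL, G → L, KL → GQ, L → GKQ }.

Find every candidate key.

{G}⁺: G→L adds L; L→GKQ adds K, Q → {G, K, L, Q}.
{L}⁺: L→K adds K; KL→GQ adds G, Q → {G, K, L, Q}.
{Q}⁺: Q→GKL adds G, K, L → {G, K, L, Q}.
Any other superkey contains one of these as a subset, so there are no further candidate keys.

{G}; {L}; {Q}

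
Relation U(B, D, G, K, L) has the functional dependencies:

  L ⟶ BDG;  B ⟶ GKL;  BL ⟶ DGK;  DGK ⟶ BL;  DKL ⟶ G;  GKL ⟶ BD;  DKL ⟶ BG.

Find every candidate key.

(B), (L), (D, G, K)

{B}⁺: B→GKL adds G, K, L; BL→DGK adds D → {B, D, G, K, L}.
{L}⁺: L→BDG adds B, D, G; B→GKL adds K → {B, D, G, K, L}.
{D, G, K}⁺: DGK→BL adds B, L → {B, D, G, K, L}. Minimal: {G, K}⁺ = {G, K}; {D, K}⁺ = {D, K}; {D, G}⁺ = {D, G} — none reach the full schema.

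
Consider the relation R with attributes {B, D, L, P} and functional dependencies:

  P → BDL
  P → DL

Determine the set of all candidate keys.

(P)

Attribute P never appears on the right-hand side of any dependency, so P must belong to every candidate key.
{P}⁺ = {B, D, L, P}, which is all of the schema, so {P} is the only candidate key.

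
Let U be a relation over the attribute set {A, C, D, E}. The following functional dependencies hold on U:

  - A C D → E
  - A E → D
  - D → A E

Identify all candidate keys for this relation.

(C, D), (A, C, E)

Attribute C never appears on the right-hand side of any dependency, so C must belong to every candidate key.
{C}⁺ = {C}, which is not all of the schema, so we must add further attributes.
{C, D}⁺: D→AE adds A, E → {A, C, D, E}.
{A, C, E}⁺: AE→D adds D → {A, C, D, E}.
Any other superkey contains one of these as a subset, so there are no further candidate keys.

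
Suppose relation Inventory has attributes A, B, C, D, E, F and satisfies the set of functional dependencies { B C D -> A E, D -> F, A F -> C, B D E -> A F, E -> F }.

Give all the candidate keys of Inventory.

Attributes B, D never appear on any right-hand side, so every candidate key must contain {B, D}.
{B, D}⁺ = {B, D, F}, which is not all of the schema, so we must add further attributes.
{A, B, D}⁺: D→F adds F; AF→C adds C; BCD→AE adds E → {A, B, C, D, E, F}.
{B, C, D}⁺: BCD→AE adds A, E; D→F adds F → {A, B, C, D, E, F}.
{B, D, E}⁺: D→F adds F; BDE→AF adds A; AF→C adds C → {A, B, C, D, E, F}.

{A, B, D}, {B, C, D}, {B, D, E}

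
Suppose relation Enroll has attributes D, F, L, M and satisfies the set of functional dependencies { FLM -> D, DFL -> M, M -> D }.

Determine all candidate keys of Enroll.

{D, F, L}, {F, L, M}

Attributes F, L never appear on any right-hand side, so every candidate key must contain {F, L}.
{F, L}⁺ = {F, L}, which is not all of the schema, so we must add further attributes.
{D, F, L}⁺: DFL→M adds M → {D, F, L, M}. Minimal: {F, L}⁺ = {F, L}; {D, L}⁺ = {D, L}; {D, F}⁺ = {D, F} — none reach the full schema.
{F, L, M}⁺: FLM→D adds D → {D, F, L, M}. Minimal: {L, M}⁺ = {D, L, M}; {F, M}⁺ = {D, F, M}; {F, L}⁺ = {F, L} — none reach the full schema.
Any other superkey contains one of these as a subset, so there are no further candidate keys.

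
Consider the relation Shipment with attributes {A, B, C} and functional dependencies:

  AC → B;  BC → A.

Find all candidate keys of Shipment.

Attribute C never appears on the right-hand side of any dependency, so C must belong to every candidate key.
{C}⁺ = {C}, which is not all of the schema, so we must add further attributes.
{A, C}⁺: AC→B adds B → {A, B, C}. Minimal: {C}⁺ = {C}; {A}⁺ = {A} — none reach the full schema.
{B, C}⁺: BC→A adds A → {A, B, C}. Minimal: {C}⁺ = {C}; {B}⁺ = {B} — none reach the full schema.

{A, C}; {B, C}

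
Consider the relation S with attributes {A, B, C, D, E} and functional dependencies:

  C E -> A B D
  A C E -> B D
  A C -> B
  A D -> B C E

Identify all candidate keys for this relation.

{A, D}⁺: AD→BCE adds B, C, E → {A, B, C, D, E}.
{C, E}⁺: CE→ABD adds A, B, D → {A, B, C, D, E}.
Any other superkey contains one of these as a subset, so there are no further candidate keys.

(A, D), (C, E)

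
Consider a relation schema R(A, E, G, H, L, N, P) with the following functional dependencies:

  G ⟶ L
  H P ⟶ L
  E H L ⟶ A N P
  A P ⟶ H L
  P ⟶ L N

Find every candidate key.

{E, G, H}, {A, E, G, P}

Attributes E, G never appear on any right-hand side, so every candidate key must contain {E, G}.
{E, G}⁺ = {E, G, L}, which is not all of the schema, so we must add further attributes.
{E, G, H}⁺: G→L adds L; EHL→ANP adds A, N, P → {A, E, G, H, L, N, P}. Minimal: {G, H}⁺ = {G, H, L}; {E, H}⁺ = {E, H}; {E, G}⁺ = {E, G, L} — none reach the full schema.
{A, E, G, P}⁺: G→L adds L; AP→HL adds H; P→LN adds N → {A, E, G, H, L, N, P}. Minimal: {E, G, P}⁺ = {E, G, L, N, P}; {A, G, P}⁺ = {A, G, H, L, N, P}; {A, E, P}⁺ = {A, E, H, L, N, P}; … — none reach the full schema.
Any other superkey contains one of these as a subset, so there are no further candidate keys.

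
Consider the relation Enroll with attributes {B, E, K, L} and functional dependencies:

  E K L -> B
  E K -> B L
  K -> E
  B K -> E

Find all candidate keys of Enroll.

Attribute K never appears on the right-hand side of any dependency, so K must belong to every candidate key.
{K}⁺ = {B, E, K, L}, which is all of the schema, so {K} is the only candidate key.

{K}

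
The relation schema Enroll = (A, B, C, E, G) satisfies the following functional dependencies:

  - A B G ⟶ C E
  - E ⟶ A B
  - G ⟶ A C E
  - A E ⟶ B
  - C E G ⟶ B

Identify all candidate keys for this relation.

Attribute G never appears on the right-hand side of any dependency, so G must belong to every candidate key.
{G}⁺ = {A, B, C, E, G}, which is all of the schema, so {G} is the only candidate key.

{G}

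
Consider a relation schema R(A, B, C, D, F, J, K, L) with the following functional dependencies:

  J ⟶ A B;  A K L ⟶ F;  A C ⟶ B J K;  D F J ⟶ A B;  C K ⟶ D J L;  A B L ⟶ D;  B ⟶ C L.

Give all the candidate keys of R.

{J}⁺: J→AB adds A, B; B→CL adds C, L; AC→BJK adds K; CK→DJL adds D; AKL→F adds F → {A, B, C, D, F, J, K, L}.
{A, B}⁺: B→CL adds C, L; AC→BJK adds J, K; CK→DJL adds D; AKL→F adds F → {A, B, C, D, F, J, K, L}. Minimal: {B}⁺ = {B, C, L}; {A}⁺ = {A} — none reach the full schema.
{A, C}⁺: AC→BJK adds B, J, K; CK→DJL adds D, L; AKL→F adds F → {A, B, C, D, F, J, K, L}. Minimal: {C}⁺ = {C}; {A}⁺ = {A} — none reach the full schema.
{B, K}⁺: B→CL adds C, L; CK→DJL adds D, J; J→AB adds A; AKL→F adds F → {A, B, C, D, F, J, K, L}. Minimal: {K}⁺ = {K}; {B}⁺ = {B, C, L} — none reach the full schema.
{C, K}⁺: CK→DJL adds D, J, L; J→AB adds A, B; AKL→F adds F → {A, B, C, D, F, J, K, L}. Minimal: {K}⁺ = {K}; {C}⁺ = {C} — none reach the full schema.

{J}; {A, B}; {A, C}; {B, K}; {C, K}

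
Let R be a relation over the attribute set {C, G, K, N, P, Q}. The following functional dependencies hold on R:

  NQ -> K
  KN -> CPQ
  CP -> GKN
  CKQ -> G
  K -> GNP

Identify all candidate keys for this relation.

{K}; {C, P}; {N, Q}

{K}⁺: K→GNP adds G, N, P; KN→CPQ adds C, Q → {C, G, K, N, P, Q}.
{C, P}⁺: CP→GKN adds G, K, N; KN→CPQ adds Q → {C, G, K, N, P, Q}. Minimal: {P}⁺ = {P}; {C}⁺ = {C} — none reach the full schema.
{N, Q}⁺: NQ→K adds K; KN→CPQ adds C, P; CP→GKN adds G → {C, G, K, N, P, Q}. Minimal: {Q}⁺ = {Q}; {N}⁺ = {N} — none reach the full schema.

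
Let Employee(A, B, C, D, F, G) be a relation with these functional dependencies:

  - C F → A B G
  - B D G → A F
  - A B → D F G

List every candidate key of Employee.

Attribute C never appears on the right-hand side of any dependency, so C must belong to every candidate key.
{C}⁺ = {C}, which is not all of the schema, so we must add further attributes.
{C, F}⁺: CF→ABG adds A, B, G; AB→DFG adds D → {A, B, C, D, F, G}.
{A, B, C}⁺: AB→DFG adds D, F, G → {A, B, C, D, F, G}.
{B, C, D, G}⁺: BDG→AF adds A, F → {A, B, C, D, F, G}.
Any other superkey contains one of these as a subset, so there are no further candidate keys.

{C, F}; {A, B, C}; {B, C, D, G}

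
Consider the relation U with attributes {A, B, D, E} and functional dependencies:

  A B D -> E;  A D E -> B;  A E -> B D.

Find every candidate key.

{A, E}⁺: AE→BD adds B, D → {A, B, D, E}. Minimal: {E}⁺ = {E}; {A}⁺ = {A} — none reach the full schema.
{A, B, D}⁺: ABD→E adds E → {A, B, D, E}. Minimal: {B, D}⁺ = {B, D}; {A, D}⁺ = {A, D}; {A, B}⁺ = {A, B} — none reach the full schema.

{A, E}; {A, B, D}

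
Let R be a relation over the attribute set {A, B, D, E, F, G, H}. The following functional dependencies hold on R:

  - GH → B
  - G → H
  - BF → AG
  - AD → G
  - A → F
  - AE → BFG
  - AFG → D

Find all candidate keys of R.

{A, E}; {B, E, F}; {E, F, G}

{A, E}⁺: A→F adds F; AE→BFG adds B, G; AFG→D adds D; G→H adds H → {A, B, D, E, F, G, H}. Minimal: {E}⁺ = {E}; {A}⁺ = {A, F} — none reach the full schema.
{B, E, F}⁺: BF→AG adds A, G; AFG→D adds D; G→H adds H → {A, B, D, E, F, G, H}. Minimal: {E, F}⁺ = {E, F}; {B, F}⁺ = {A, B, D, F, G, H}; {B, E}⁺ = {B, E} — none reach the full schema.
{E, F, G}⁺: G→H adds H; GH→B adds B; BF→AG adds A; AFG→D adds D → {A, B, D, E, F, G, H}. Minimal: {F, G}⁺ = {A, B, D, F, G, H}; {E, G}⁺ = {B, E, G, H}; {E, F}⁺ = {E, F} — none reach the full schema.
Any other superkey contains one of these as a subset, so there are no further candidate keys.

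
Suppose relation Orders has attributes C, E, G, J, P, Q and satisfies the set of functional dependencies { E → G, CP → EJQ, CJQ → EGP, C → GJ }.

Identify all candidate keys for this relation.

Attribute C never appears on the right-hand side of any dependency, so C must belong to every candidate key.
{C}⁺ = {C, G, J}, which is not all of the schema, so we must add further attributes.
{C, P}⁺: CP→EJQ adds E, J, Q; CJQ→EGP adds G → {C, E, G, J, P, Q}.
{C, Q}⁺: C→GJ adds G, J; CJQ→EGP adds E, P → {C, E, G, J, P, Q}.

(C, P), (C, Q)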